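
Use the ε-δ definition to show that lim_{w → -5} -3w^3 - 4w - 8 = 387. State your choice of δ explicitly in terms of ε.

Fix ε > 0. We want δ > 0 such that 0 < |w + 5| < δ implies |(-3w^3 - 4w - 8) − 387| < ε.
(-3w^3 - 4w - 8) − 387 = -3w^3 - 4w - 395 = (w + 5)(-3w^2 + 15w - 79).
So |(-3w^3 - 4w - 8) − 387| = |w + 5|·|-3w^2 + 15w - 79|.
Assume first that |w + 5| < 1, so |w| < 6. Then |-3w^2 + 15w - 79| ≤ 3·6^2 + 15·6 + 79 = 277.
Hence |(-3w^3 - 4w - 8) − 387| ≤ 277|w + 5| < ε provided |w + 5| < ε/277.
Choosing δ = min(1, ε/277) ensures both conditions, hence |(-3w^3 - 4w - 8) − 387| < ε.

δ = min(1, ε/277)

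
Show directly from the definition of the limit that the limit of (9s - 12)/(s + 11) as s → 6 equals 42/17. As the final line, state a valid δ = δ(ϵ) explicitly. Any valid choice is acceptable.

Suppose ϵ > 0. We want δ > 0 with 0 < |s − 6| < δ ⇒ |(9s - 12)/(s + 11) − (42/17)| < ϵ.
Combining over a common denominator, (9s - 12)/(s + 11) − (42/17) = [(9s - 12)·17 − 42·(s + 11)] / [17·(s + 11)] = 111(s − 6) / (17(s + 11)).
So |(9s - 12)/(s + 11) − (42/17)| = 111|s − 6| / (17·|s + 11|).
Require δ ≤ 17/2, so |s + 11| ≥ |17| − |s − 6| > 17 − 17/2 = 17/2.
Hence |(9s - 12)/(s + 11) − (42/17)| < 111|s − 6|/(17·(17/2)) = (222/289)|s − 6|, which is < ϵ once |s − 6| < (289/222)ϵ.
Take δ = min(17/2, (289/222)ϵ). Then 0 < |s − 6| < δ forces both bounds, so |(9s - 12)/(s + 11) − (42/17)| < ϵ.

δ = min(17/2, (289/222)ϵ)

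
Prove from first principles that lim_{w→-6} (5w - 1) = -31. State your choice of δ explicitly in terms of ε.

Let ε > 0. We need δ > 0 so that 0 < |w + 6| < δ implies |(5w - 1) + 31| < ε.
|(5w - 1) + 31| = |5w + 30| = 5|w + 6|.
So 5|w + 6| < ε exactly when |w + 6| < ε/5.
Take δ = ε/5. If 0 < |w + 6| < δ then |(5w - 1) + 31| = 5|w + 6| < 5·(ε/5) = ε.

δ = ε/5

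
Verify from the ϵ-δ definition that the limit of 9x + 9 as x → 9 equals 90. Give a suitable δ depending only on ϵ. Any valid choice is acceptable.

δ = ϵ/9

Let ϵ > 0. We need δ > 0 so that 0 < |x − 9| < δ implies |(9x + 9) − 90| < ϵ.
|(9x + 9) − 90| = |9x - 81| = 9|x − 9|.
So 9|x − 9| < ϵ exactly when |x − 9| < ϵ/9.
Take δ = ϵ/9. If 0 < |x − 9| < δ then |(9x + 9) − 90| = 9|x − 9| < 9·(ϵ/9) = ϵ.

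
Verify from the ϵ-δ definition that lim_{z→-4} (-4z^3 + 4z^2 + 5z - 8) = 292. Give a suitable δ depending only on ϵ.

δ = min(2, ϵ/339)

Let ϵ > 0. We want δ > 0 such that 0 < |z + 4| < δ implies |(-4z^3 + 4z^2 + 5z - 8) − 292| < ϵ.
(-4z^3 + 4z^2 + 5z - 8) − 292 = -4z^3 + 4z^2 + 5z - 300 = (z + 4)(-4z^2 + 20z - 75).
So |(-4z^3 + 4z^2 + 5z - 8) − 292| = |z + 4|·|-4z^2 + 20z - 75|.
Require δ ≤ 2. Then |z + 4| < 2 gives |z| < 6, and by the triangle inequality |-4z^2 + 20z - 75| ≤ 4·6^2 + 20·6 + 75 = 339.
Hence |(-4z^3 + 4z^2 + 5z - 8) − 292| ≤ 339|z + 4| < ϵ provided |z + 4| < ϵ/339.
Take δ = min(2, ϵ/339). Then 0 < |z + 4| < δ gives both |z + 4| < 2 and |z + 4| < ϵ/339, so |(-4z^3 + 4z^2 + 5z - 8) − 292| < ϵ.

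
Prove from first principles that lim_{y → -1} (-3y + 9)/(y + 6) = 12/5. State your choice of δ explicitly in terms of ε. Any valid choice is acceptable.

Let ε > 0 be given. We want δ > 0 with 0 < |y + 1| < δ ⇒ |(-3y + 9)/(y + 6) − (12/5)| < ε.
Combining over a common denominator, (-3y + 9)/(y + 6) − (12/5) = [(-3y + 9)·5 − 12·(y + 6)] / [5·(y + 6)] = -27(y + 1) / (5(y + 6)).
So |(-3y + 9)/(y + 6) − (12/5)| = 27|y + 1| / (5·|y + 6|).
Restrict δ ≤ 5/2. Then |y + 1| < 5/2 gives |y + 6| = |(y + 1) + 5| ≥ 5 − 5/2 = 5/2.
Hence |(-3y + 9)/(y + 6) − (12/5)| < 27|y + 1|/(5·(5/2)) = (54/25)|y + 1|, which is < ε once |y + 1| < (25/54)ε.
Take δ = min(5/2, (25/54)ε). Then 0 < |y + 1| < δ forces both bounds, so |(-3y + 9)/(y + 6) − (12/5)| < ε.

δ = min(5/2, (25/54)ε)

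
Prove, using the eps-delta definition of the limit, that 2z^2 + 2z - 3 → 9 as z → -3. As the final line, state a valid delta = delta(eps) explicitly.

Fix eps > 0. We want delta > 0 such that 0 < |z + 3| < delta implies |(2z^2 + 2z - 3) − 9| < eps.
(2z^2 + 2z - 3) − 9 = 2z^2 + 2z - 12 = (z + 3)(2z - 4).
So |(2z^2 + 2z - 3) − 9| = |z + 3|·|2z - 4|.
Require delta ≤ 1. Then |z + 3| < 1 gives |z| < 4, and by the triangle inequality |2z - 4| ≤ 2·4 + 4 = 12.
Hence |(2z^2 + 2z - 3) − 9| ≤ 12|z + 3| < eps provided |z + 3| < eps/12.
Choosing delta = min(1, eps/12) ensures both conditions, hence |(2z^2 + 2z - 3) − 9| < eps.

delta = min(1, eps/12)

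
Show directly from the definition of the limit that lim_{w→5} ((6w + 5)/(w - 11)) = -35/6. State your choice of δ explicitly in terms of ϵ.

δ = min(3, (18/71)ϵ)

Fix ϵ > 0. We want δ > 0 with 0 < |w − 5| < δ ⇒ |(6w + 5)/(w - 11) + 35/6| < ϵ.
Combining over a common denominator, (6w + 5)/(w - 11) + 35/6 = [(6w + 5)·(-6) − 35·(w - 11)] / [(-6)·(w - 11)] = -71(w − 5) / ((-6)(w - 11)).
So |(6w + 5)/(w - 11) + 35/6| = 71|w − 5| / (6·|w − 11|).
Restrict δ ≤ 3. Then |w − 5| < 3 gives |w − 11| = |(w − 5) + (-6)| ≥ 6 − 3 = 3.
Hence |(6w + 5)/(w - 11) + 35/6| < 71|w − 5|/(6·3) = (71/18)|w − 5|, which is < ϵ once |w − 5| < (18/71)ϵ.
Take δ = min(3, (18/71)ϵ). Then 0 < |w − 5| < δ forces both bounds, so |(6w + 5)/(w - 11) + 35/6| < ϵ.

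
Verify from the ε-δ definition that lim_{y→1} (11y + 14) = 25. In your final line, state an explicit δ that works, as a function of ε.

Let ε > 0 be given. We need δ > 0 so that 0 < |y − 1| < δ implies |(11y + 14) − 25| < ε.
|(11y + 14) − 25| = |11y - 11| = 11|y − 1|.
Thus it suffices that |y − 1| < ε/11.
Choosing δ = ε/11 gives |(11y + 14) − 25| = 11|y − 1| < ε whenever |y − 1| < δ.

δ = ε/11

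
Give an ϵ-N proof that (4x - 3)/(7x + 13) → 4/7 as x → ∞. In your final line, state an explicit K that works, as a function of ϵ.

K = (73/49)/ϵ

Suppose ϵ > 0. We seek K > 0 such that x > K implies |(4x - 3)/(7x + 13) − (4/7)| < ϵ.
(4x - 3)/(7x + 13) − (4/7) = (7(4x - 3) − 4(7x + 13)) / (7(7x + 13)) = -73/(7(7x + 13)).
For x > 0 we have 7x + 13 > 7x, so |(4x - 3)/(7x + 13) − (4/7)| = 73/(7(7x + 13)) < 73/(7·7x) = (73/49)/x.
Thus |(4x - 3)/(7x + 13) − (4/7)| < ϵ whenever x > (73/49)/ϵ.
Take K = (73/49)/ϵ. If x > K then |(4x - 3)/(7x + 13) − (4/7)| < (73/49)/x < ϵ.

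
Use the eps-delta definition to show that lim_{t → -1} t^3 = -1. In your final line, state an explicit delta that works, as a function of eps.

delta = min(1, eps/7)

Suppose eps > 0. We seek delta > 0 with 0 < |t + 1| < delta ⇒ |t^3 + 1| < eps.
Factor: t^3 + 1 = (t + 1)(t^2 - t + 1), so |t^3 + 1| = |t + 1|·|t^2 - t + 1|.
Restrict delta ≤ 1. Then |t + 1| < 1 gives |t| < 2, so by the triangle inequality |t^2 - t + 1| ≤ 2^2 + 2 + 1 = 7.
Hence |t^3 + 1| ≤ 7|t + 1|, which is < eps once |t + 1| < eps/7.
Take delta = min(1, eps/7). If 0 < |t + 1| < delta then both bounds hold and |t^3 + 1| ≤ 7|t + 1| < 7·(eps/7) = eps.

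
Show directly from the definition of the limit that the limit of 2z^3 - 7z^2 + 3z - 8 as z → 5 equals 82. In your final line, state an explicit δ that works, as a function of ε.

δ = min(1, ε/108)

Let ε > 0. We want δ > 0 such that 0 < |z − 5| < δ implies |(2z^3 - 7z^2 + 3z - 8) − 82| < ε.
(2z^3 - 7z^2 + 3z - 8) − 82 = 2z^3 - 7z^2 + 3z - 90 = (z − 5)(2z^2 + 3z + 18).
So |(2z^3 - 7z^2 + 3z - 8) − 82| = |z − 5|·|2z^2 + 3z + 18|.
Require δ ≤ 1. Then |z − 5| < 1 gives |z| < 6, and by the triangle inequality |2z^2 + 3z + 18| ≤ 2·6^2 + 3·6 + 18 = 108.
Hence |(2z^3 - 7z^2 + 3z - 8) − 82| ≤ 108|z − 5| < ε provided |z − 5| < ε/108.
Take δ = min(1, ε/108). Then 0 < |z − 5| < δ gives both |z − 5| < 1 and |z − 5| < ε/108, so |(2z^3 - 7z^2 + 3z - 8) − 82| < ε.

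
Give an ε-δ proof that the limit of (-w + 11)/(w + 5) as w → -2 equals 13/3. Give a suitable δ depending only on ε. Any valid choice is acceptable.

δ = min(3/2, (9/32)ε)

Let ε > 0 be given. We want δ > 0 with 0 < |w + 2| < δ ⇒ |(-w + 11)/(w + 5) − (13/3)| < ε.
Combining over a common denominator, (-w + 11)/(w + 5) − (13/3) = [(-w + 11)·3 − 13·(w + 5)] / [3·(w + 5)] = -16(w + 2) / (3(w + 5)).
So |(-w + 11)/(w + 5) − (13/3)| = 16|w + 2| / (3·|w + 5|).
Require δ ≤ 3/2, so |w + 5| ≥ |3| − |w + 2| > 3 − 3/2 = 3/2.
Hence |(-w + 11)/(w + 5) − (13/3)| < 16|w + 2|/(3·(3/2)) = (32/9)|w + 2|, which is < ε once |w + 2| < (9/32)ε.
Take δ = min(3/2, (9/32)ε). Then 0 < |w + 2| < δ forces both bounds, so |(-w + 11)/(w + 5) − (13/3)| < ε.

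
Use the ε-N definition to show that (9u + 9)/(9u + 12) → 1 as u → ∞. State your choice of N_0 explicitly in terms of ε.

N_0 = (1/3)/ε

Fix ε > 0. We seek N_0 > 0 such that u > N_0 implies |(9u + 9)/(9u + 12) − 1| < ε.
(9u + 9)/(9u + 12) − 1 = (9(9u + 9) − 9(9u + 12)) / (9(9u + 12)) = -27/(9(9u + 12)).
For u > 0 we have 9u + 12 > 9u, so |(9u + 9)/(9u + 12) − 1| = 27/(9(9u + 12)) < 27/(9·9u) = (1/3)/u.
Thus |(9u + 9)/(9u + 12) − 1| < ε whenever u > (1/3)/ε.
Take N_0 = (1/3)/ε. If u > N_0 then |(9u + 9)/(9u + 12) − 1| < (1/3)/u < ε.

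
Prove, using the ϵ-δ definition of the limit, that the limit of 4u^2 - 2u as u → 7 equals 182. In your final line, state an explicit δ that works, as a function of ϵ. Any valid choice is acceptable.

δ = min(1, ϵ/58)

Let ϵ > 0. We want δ > 0 such that 0 < |u − 7| < δ implies |(4u^2 - 2u) − 182| < ϵ.
(4u^2 - 2u) − 182 = 4u^2 - 2u - 182 = (u − 7)(4u + 26).
So |(4u^2 - 2u) − 182| = |u − 7|·|4u + 26|.
Assume first that |u − 7| < 1, so |u| < 8. Then |4u + 26| ≤ 4·8 + 26 = 58.
Hence |(4u^2 - 2u) − 182| ≤ 58|u − 7| < ϵ provided |u − 7| < ϵ/58.
Take δ = min(1, ϵ/58). Then 0 < |u − 7| < δ gives both |u − 7| < 1 and |u − 7| < ϵ/58, so |(4u^2 - 2u) − 182| < ϵ.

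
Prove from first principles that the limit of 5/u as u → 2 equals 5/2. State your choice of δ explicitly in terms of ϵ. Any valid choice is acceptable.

Suppose ϵ > 0. We seek δ > 0 such that 0 < |u − 2| < δ implies |5/u − (5/2)| < ϵ.
|5/u − (5/2)| = 5·|2 − u|/(2·|u|) = 5|u − 2|/(2|u|).
Restrict δ ≤ 1. Then |u − 2| < 1 gives |u| > 1, so 2|u| > 2.
Then |5/u − (5/2)| < 5|u − 2|/2, which is < ϵ when |u − 2| < (2/5)ϵ.
Take δ = min(1, (2/5)ϵ). Then 0 < |u − 2| < δ gives both |u − 2| < 1 and |u − 2| < (2/5)ϵ, so |5/u − (5/2)| < ϵ.

δ = min(1, (2/5)ϵ)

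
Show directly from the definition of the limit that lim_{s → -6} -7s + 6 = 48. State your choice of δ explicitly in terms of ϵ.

δ = ϵ/7

Fix ϵ > 0. We need δ > 0 so that 0 < |s + 6| < δ implies |(-7s + 6) − 48| < ϵ.
|(-7s + 6) − 48| = |-7s - 42| = 7|s + 6|.
So 7|s + 6| < ϵ exactly when |s + 6| < ϵ/7.
Choosing δ = ϵ/7 gives |(-7s + 6) − 48| = 7|s + 6| < ϵ whenever |s + 6| < δ.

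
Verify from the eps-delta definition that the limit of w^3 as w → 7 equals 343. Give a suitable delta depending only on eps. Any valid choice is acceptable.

Let eps > 0 be given. We seek delta > 0 with 0 < |w − 7| < delta ⇒ |w^3 − 343| < eps.
Factor: w^3 − 343 = (w − 7)(w^2 + 7w + 49), so |w^3 − 343| = |w − 7|·|w^2 + 7w + 49|.
Restrict delta ≤ 1. Then |w − 7| < 1 gives |w| < 8, so by the triangle inequality |w^2 + 7w + 49| ≤ 8^2 + 7·8 + 49 = 169.
Hence |w^3 − 343| ≤ 169|w − 7|, which is < eps once |w − 7| < eps/169.
Take delta = min(1, eps/169). If 0 < |w − 7| < delta then both bounds hold and |w^3 − 343| ≤ 169|w − 7| < 169·(eps/169) = eps.

delta = min(1, eps/169)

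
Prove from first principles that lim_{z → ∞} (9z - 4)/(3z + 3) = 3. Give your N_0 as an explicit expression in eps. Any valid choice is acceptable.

Let eps > 0. We seek N_0 > 0 such that z > N_0 implies |(9z - 4)/(3z + 3) − 3| < eps.
(9z - 4)/(3z + 3) − 3 = (3(9z - 4) − 9(3z + 3)) / (3(3z + 3)) = -39/(3(3z + 3)).
For z > 0 we have 3z + 3 > 3z, so |(9z - 4)/(3z + 3) − 3| = 39/(3(3z + 3)) < 39/(3·3z) = (13/3)/z.
Thus |(9z - 4)/(3z + 3) − 3| < eps whenever z > (13/3)/eps.
Take N_0 = (13/3)/eps. If z > N_0 then |(9z - 4)/(3z + 3) − 3| < (13/3)/z < eps.

N_0 = (13/3)/eps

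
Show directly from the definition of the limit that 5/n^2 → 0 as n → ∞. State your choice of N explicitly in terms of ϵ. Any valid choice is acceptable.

N = (5/ϵ)^{1/2}

Let ϵ > 0. For n ≥ 1, |5/n^2 − 0| = 5/n^2.
5/n^2 < ϵ ⇔ n^2 > 5/ϵ ⇔ n > (5/ϵ)^{1/2}.
Take N = (5/ϵ)^{1/2}. Then n > N implies 5/n^2 < ϵ.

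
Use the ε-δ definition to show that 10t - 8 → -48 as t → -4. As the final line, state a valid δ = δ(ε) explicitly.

δ = ε/10

Suppose ε > 0. We need δ > 0 so that 0 < |t + 4| < δ implies |(10t - 8) + 48| < ε.
Since (10t - 8) + 48 = 10(t + 4), we have |(10t - 8) + 48| = 10|t + 4|.
Thus it suffices that |t + 4| < ε/10.
Take δ = ε/10. If 0 < |t + 4| < δ then |(10t - 8) + 48| = 10|t + 4| < 10·(ε/10) = ε.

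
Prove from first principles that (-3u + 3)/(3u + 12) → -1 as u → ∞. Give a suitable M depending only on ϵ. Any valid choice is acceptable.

M = 5/ϵ

Suppose ϵ > 0. We seek M > 0 such that u > M implies |(-3u + 3)/(3u + 12) + 1| < ϵ.
(-3u + 3)/(3u + 12) + 1 = (3(-3u + 3) − (-3)(3u + 12)) / (3(3u + 12)) = 45/(3(3u + 12)).
For u > 0 we have 3u + 12 > 3u, so |(-3u + 3)/(3u + 12) + 1| = 45/(3(3u + 12)) < 45/(3·3u) = 5/u.
Thus |(-3u + 3)/(3u + 12) + 1| < ϵ whenever u > 5/ϵ.
Take M = 5/ϵ. If u > M then |(-3u + 3)/(3u + 12) + 1| < 5/u < ϵ.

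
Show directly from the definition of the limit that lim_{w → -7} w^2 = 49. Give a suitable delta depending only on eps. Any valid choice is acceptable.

Let eps > 0. We seek delta > 0 with 0 < |w + 7| < delta ⇒ |w^2 − 49| < eps.
Factor: w^2 − 49 = (w + 7)(w - 7), so |w^2 − 49| = |w + 7|·|w - 7|.
Impose delta ≤ 2 so that |w| < 9; then |w - 7| ≤ 16.
Hence |w^2 − 49| ≤ 16|w + 7|, which is < eps once |w + 7| < eps/16.
Take delta = min(2, eps/16). If 0 < |w + 7| < delta then both bounds hold and |w^2 − 49| ≤ 16|w + 7| < 16·(eps/16) = eps.

delta = min(2, eps/16)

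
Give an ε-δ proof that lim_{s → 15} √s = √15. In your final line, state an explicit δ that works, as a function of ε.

Let ε > 0. We want δ > 0 such that 0 < |s − 15| < δ implies |√s − √15| < ε.
Multiplying by the conjugate, |√s − √15| = |s − 15|/(√s + √15).
Restrict δ ≤ 15 so that |s − 15| < 15 forces s > 0, and then √s + √15 > √15.
Hence |√s − √15| < |s − 15|/√15, which is < ε once |s − 15| < √15·ε.
Take δ = min(15, √15·ε). If 0 < |s − 15| < δ then s > 0 and |√s − √15| < |s − 15|/√15 < ε.

δ = min(15, √15·ε)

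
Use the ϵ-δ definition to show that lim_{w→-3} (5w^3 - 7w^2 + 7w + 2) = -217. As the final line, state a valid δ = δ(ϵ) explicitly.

δ = min(1, ϵ/241)

Suppose ϵ > 0. We want δ > 0 such that 0 < |w + 3| < δ implies |(5w^3 - 7w^2 + 7w + 2) + 217| < ϵ.
(5w^3 - 7w^2 + 7w + 2) + 217 = 5w^3 - 7w^2 + 7w + 219 = (w + 3)(5w^2 - 22w + 73).
So |(5w^3 - 7w^2 + 7w + 2) + 217| = |w + 3|·|5w^2 - 22w + 73|.
Assume first that |w + 3| < 1, so |w| < 4. Then |5w^2 - 22w + 73| ≤ 5·4^2 + 22·4 + 73 = 241.
Hence |(5w^3 - 7w^2 + 7w + 2) + 217| ≤ 241|w + 3| < ϵ provided |w + 3| < ϵ/241.
Choosing δ = min(1, ϵ/241) ensures both conditions, hence |(5w^3 - 7w^2 + 7w + 2) + 217| < ϵ.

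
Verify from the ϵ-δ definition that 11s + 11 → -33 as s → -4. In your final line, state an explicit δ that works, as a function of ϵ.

δ = ϵ/11

Suppose ϵ > 0. We need δ > 0 so that 0 < |s + 4| < δ implies |(11s + 11) + 33| < ϵ.
|(11s + 11) + 33| = |11s + 44| = 11|s + 4|.
Thus it suffices that |s + 4| < ϵ/11.
Take δ = ϵ/11. If 0 < |s + 4| < δ then |(11s + 11) + 33| = 11|s + 4| < 11·(ϵ/11) = ϵ.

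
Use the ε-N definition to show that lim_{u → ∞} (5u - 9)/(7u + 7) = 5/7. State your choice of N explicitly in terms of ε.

N = 2/ε

Let ε > 0 be given. We seek N > 0 such that u > N implies |(5u - 9)/(7u + 7) − (5/7)| < ε.
(5u - 9)/(7u + 7) − (5/7) = (7(5u - 9) − 5(7u + 7)) / (7(7u + 7)) = -98/(7(7u + 7)).
For u > 0 we have 7u + 7 > 7u, so |(5u - 9)/(7u + 7) − (5/7)| = 98/(7(7u + 7)) < 98/(7·7u) = 2/u.
Thus |(5u - 9)/(7u + 7) − (5/7)| < ε whenever u > 2/ε.
Take N = 2/ε. If u > N then |(5u - 9)/(7u + 7) − (5/7)| < 2/u < ε.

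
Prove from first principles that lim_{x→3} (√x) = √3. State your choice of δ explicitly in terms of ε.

δ = min(3, √3·ε)

Let ε > 0 be given. We want δ > 0 such that 0 < |x − 3| < δ implies |√x − √3| < ε.
Rationalise: √x − √3 = (x − 3)/(√x + √3), so |√x − √3| = |x − 3|/(√x + √3).
Restrict δ ≤ 3 so that |x − 3| < 3 forces x > 0, and then √x + √3 > √3.
Hence |√x − √3| < |x − 3|/√3, which is < ε once |x − 3| < √3·ε.
Take δ = min(3, √3·ε). If 0 < |x − 3| < δ then x > 0 and |√x − √3| < |x − 3|/√3 < ε.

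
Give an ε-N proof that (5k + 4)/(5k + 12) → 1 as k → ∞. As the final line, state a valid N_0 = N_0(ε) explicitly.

Fix ε > 0. For k ≥ 1, |(5k + 4)/(5k + 12) − 1| = |-40|/(5(5k + 12)) = 40/(5(5k + 12)).
Since 5k + 12 ≥ 5k for k ≥ 1, this is ≤ 40/(5·5k) = (8/5)/k.
So |(5k + 4)/(5k + 12) − 1| < ε whenever k > (8/5)/ε.
Take N_0 = (8/5)/ε. If k > N_0 then |(5k + 4)/(5k + 12) − 1| ≤ (8/5)/k < ε.

N_0 = (8/5)/ε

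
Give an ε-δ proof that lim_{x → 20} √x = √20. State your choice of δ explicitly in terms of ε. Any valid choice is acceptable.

δ = min(20, √20·ε)

Suppose ε > 0. We want δ > 0 such that 0 < |x − 20| < δ implies |√x − √20| < ε.
Rationalise: √x − √20 = (x − 20)/(√x + √20), so |√x − √20| = |x − 20|/(√x + √20).
Restrict δ ≤ 20 so that |x − 20| < 20 forces x > 0, and then √x + √20 > √20.
Hence |√x − √20| < |x − 20|/√20, which is < ε once |x − 20| < √20·ε.
Take δ = min(20, √20·ε). If 0 < |x − 20| < δ then x > 0 and |√x − √20| < |x − 20|/√20 < ε.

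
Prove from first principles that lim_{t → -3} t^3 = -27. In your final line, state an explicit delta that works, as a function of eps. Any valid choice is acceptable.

Let eps > 0 be given. We seek delta > 0 with 0 < |t + 3| < delta ⇒ |t^3 + 27| < eps.
Factor: t^3 + 27 = (t + 3)(t^2 - 3t + 9), so |t^3 + 27| = |t + 3|·|t^2 - 3t + 9|.
Restrict delta ≤ 2. Then |t + 3| < 2 gives |t| < 5, so by the triangle inequality |t^2 - 3t + 9| ≤ 5^2 + 3·5 + 9 = 49.
Hence |t^3 + 27| ≤ 49|t + 3|, which is < eps once |t + 3| < eps/49.
Take delta = min(2, eps/49). If 0 < |t + 3| < delta then both bounds hold and |t^3 + 27| ≤ 49|t + 3| < 49·(eps/49) = eps.

delta = min(2, eps/49)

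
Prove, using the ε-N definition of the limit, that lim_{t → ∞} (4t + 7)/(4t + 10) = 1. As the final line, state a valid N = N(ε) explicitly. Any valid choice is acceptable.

N = (3/4)/ε

Let ε > 0 be given. We seek N > 0 such that t > N implies |(4t + 7)/(4t + 10) − 1| < ε.
(4t + 7)/(4t + 10) − 1 = (4(4t + 7) − 4(4t + 10)) / (4(4t + 10)) = -12/(4(4t + 10)).
For t > 0 we have 4t + 10 > 4t, so |(4t + 7)/(4t + 10) − 1| = 12/(4(4t + 10)) < 12/(4·4t) = (3/4)/t.
Thus |(4t + 7)/(4t + 10) − 1| < ε whenever t > (3/4)/ε.
Take N = (3/4)/ε. If t > N then |(4t + 7)/(4t + 10) − 1| < (3/4)/t < ε.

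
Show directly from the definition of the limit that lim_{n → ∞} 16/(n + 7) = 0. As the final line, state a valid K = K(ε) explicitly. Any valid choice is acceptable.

K = 16/ε

Let ε > 0 be given. For n ≥ 1, |16/(n + 7) − 0| = 16/(n + 7) ≤ 16/n.
We need 16/n < ε, i.e. n > 16/ε.
Take K = 16/ε. If n > K then |16/(n + 7)| ≤ 16/n < ε.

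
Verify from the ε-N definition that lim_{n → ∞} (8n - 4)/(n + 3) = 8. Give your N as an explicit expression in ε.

N = 28/ε

Suppose ε > 0. For n ≥ 1, |(8n - 4)/(n + 3) − 8| = |-28|/((n + 3)) = 28/((n + 3)).
Since n + 3 ≥ n for n ≥ 1, this is ≤ 28/(n) = 28/n.
So |(8n - 4)/(n + 3) − 8| < ε whenever n > 28/ε.
Take N = 28/ε. If n > N then |(8n - 4)/(n + 3) − 8| ≤ 28/n < ε.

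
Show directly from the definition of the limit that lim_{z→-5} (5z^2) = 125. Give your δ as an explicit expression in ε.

δ = min(1, ε/55)

Suppose ε > 0. We want δ > 0 such that 0 < |z + 5| < δ implies |(5z^2) − 125| < ε.
(5z^2) − 125 = 5z^2 - 125 = (z + 5)(5z - 25).
So |(5z^2) − 125| = |z + 5|·|5z - 25|.
Assume first that |z + 5| < 1, so |z| < 6. Then |5z - 25| ≤ 5·6 + 25 = 55.
Hence |(5z^2) − 125| ≤ 55|z + 5| < ε provided |z + 5| < ε/55.
Take δ = min(1, ε/55). Then 0 < |z + 5| < δ gives both |z + 5| < 1 and |z + 5| < ε/55, so |(5z^2) − 125| < ε.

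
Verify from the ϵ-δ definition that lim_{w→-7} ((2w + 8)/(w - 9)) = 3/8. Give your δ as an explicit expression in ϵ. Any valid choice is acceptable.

δ = min(8, (64/13)ϵ)

Let ϵ > 0. We want δ > 0 with 0 < |w + 7| < δ ⇒ |(2w + 8)/(w - 9) − (3/8)| < ϵ.
Combining over a common denominator, (2w + 8)/(w - 9) − (3/8) = [(2w + 8)·(-16) − (-6)·(w - 9)] / [(-16)·(w - 9)] = -26(w + 7) / ((-16)(w - 9)).
So |(2w + 8)/(w - 9) − (3/8)| = 26|w + 7| / (16·|w − 9|).
Require δ ≤ 8, so |w − 9| ≥ |-16| − |w + 7| > 16 − 8 = 8.
Hence |(2w + 8)/(w - 9) − (3/8)| < 26|w + 7|/(16·8) = (13/64)|w + 7|, which is < ϵ once |w + 7| < (64/13)ϵ.
Take δ = min(8, (64/13)ϵ). Then 0 < |w + 7| < δ forces both bounds, so |(2w + 8)/(w - 9) − (3/8)| < ϵ.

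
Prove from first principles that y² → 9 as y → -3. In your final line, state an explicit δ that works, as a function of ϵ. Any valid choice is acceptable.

δ = min(1, ϵ/7)

Fix ϵ > 0. We seek δ > 0 with 0 < |y + 3| < δ ⇒ |y² − 9| < ϵ.
Factor: y² − 9 = (y + 3)(y - 3), so |y² − 9| = |y + 3|·|y - 3|.
Restrict δ ≤ 1. Then |y + 3| < 1 gives |y| < 4, so by the triangle inequality |y - 3| ≤ 4 + 3 = 7.
Hence |y² − 9| ≤ 7|y + 3|, which is < ϵ once |y + 3| < ϵ/7.
Take δ = min(1, ϵ/7). If 0 < |y + 3| < δ then both bounds hold and |y² − 9| ≤ 7|y + 3| < 7·(ϵ/7) = ϵ.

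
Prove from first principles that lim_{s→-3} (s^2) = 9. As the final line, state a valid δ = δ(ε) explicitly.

Suppose ε > 0. We seek δ > 0 with 0 < |s + 3| < δ ⇒ |s^2 − 9| < ε.
Factor: s^2 − 9 = (s + 3)(s - 3), so |s^2 − 9| = |s + 3|·|s - 3|.
Restrict δ ≤ 1. Then |s + 3| < 1 gives |s| < 4, so by the triangle inequality |s - 3| ≤ 4 + 3 = 7.
Hence |s^2 − 9| ≤ 7|s + 3|, which is < ε once |s + 3| < ε/7.
Take δ = min(1, ε/7). If 0 < |s + 3| < δ then both bounds hold and |s^2 − 9| ≤ 7|s + 3| < 7·(ε/7) = ε.

δ = min(1, ε/7)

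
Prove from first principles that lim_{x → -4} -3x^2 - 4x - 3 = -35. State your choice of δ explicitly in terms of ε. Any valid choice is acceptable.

Let ε > 0. We want δ > 0 such that 0 < |x + 4| < δ implies |(-3x^2 - 4x - 3) + 35| < ε.
(-3x^2 - 4x - 3) + 35 = -3x^2 - 4x + 32 = (x + 4)(-3x + 8).
So |(-3x^2 - 4x - 3) + 35| = |x + 4|·|-3x + 8|.
Require δ ≤ 1. Then |x + 4| < 1 gives |x| < 5, and by the triangle inequality |-3x + 8| ≤ 3·5 + 8 = 23.
Hence |(-3x^2 - 4x - 3) + 35| ≤ 23|x + 4| < ε provided |x + 4| < ε/23.
Choosing δ = min(1, ε/23) ensures both conditions, hence |(-3x^2 - 4x - 3) + 35| < ε.

δ = min(1, ε/23)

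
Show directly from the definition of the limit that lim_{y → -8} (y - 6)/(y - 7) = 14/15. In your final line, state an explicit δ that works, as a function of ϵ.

Suppose ϵ > 0. We want δ > 0 with 0 < |y + 8| < δ ⇒ |(y - 6)/(y - 7) − (14/15)| < ϵ.
Combining over a common denominator, (y - 6)/(y - 7) − (14/15) = [(y - 6)·(-15) − (-14)·(y - 7)] / [(-15)·(y - 7)] = -1(y + 8) / ((-15)(y - 7)).
So |(y - 6)/(y - 7) − (14/15)| = |y + 8| / (15·|y − 7|).
Restrict δ ≤ 15/2. Then |y + 8| < 15/2 gives |y − 7| = |(y + 8) + (-15)| ≥ 15 − 15/2 = 15/2.
Hence |(y - 6)/(y - 7) − (14/15)| < |y + 8|/(15·(15/2)) = (2/225)|y + 8|, which is < ϵ once |y + 8| < (225/2)ϵ.
Take δ = min(15/2, (225/2)ϵ). Then 0 < |y + 8| < δ forces both bounds, so |(y - 6)/(y - 7) − (14/15)| < ϵ.

δ = min(15/2, (225/2)ϵ)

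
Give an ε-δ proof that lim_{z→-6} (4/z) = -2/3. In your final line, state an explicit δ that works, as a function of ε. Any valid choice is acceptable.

δ = min(3, (9/2)ε)

Fix ε > 0. We seek δ > 0 such that 0 < |z + 6| < δ implies |4/z + 2/3| < ε.
|4/z + 2/3| = 4·|-6 − z|/(6·|z|) = 4|z + 6|/(6|z|).
Require δ ≤ 3 so that |z| > 6 − 3 = 3, hence 6|z| > 18.
Then |4/z + 2/3| < 4|z + 6|/18, which is < ε when |z + 6| < (9/2)ε.
Take δ = min(3, (9/2)ε). Then 0 < |z + 6| < δ gives both |z + 6| < 3 and |z + 6| < (9/2)ε, so |4/z + 2/3| < ε.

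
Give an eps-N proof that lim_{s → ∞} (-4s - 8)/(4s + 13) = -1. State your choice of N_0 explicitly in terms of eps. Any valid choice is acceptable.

N_0 = (5/4)/eps

Suppose eps > 0. We seek N_0 > 0 such that s > N_0 implies |(-4s - 8)/(4s + 13) + 1| < eps.
(-4s - 8)/(4s + 13) + 1 = (4(-4s - 8) − (-4)(4s + 13)) / (4(4s + 13)) = 20/(4(4s + 13)).
For s > 0 we have 4s + 13 > 4s, so |(-4s - 8)/(4s + 13) + 1| = 20/(4(4s + 13)) < 20/(4·4s) = (5/4)/s.
Thus |(-4s - 8)/(4s + 13) + 1| < eps whenever s > (5/4)/eps.
Take N_0 = (5/4)/eps. If s > N_0 then |(-4s - 8)/(4s + 13) + 1| < (5/4)/s < eps.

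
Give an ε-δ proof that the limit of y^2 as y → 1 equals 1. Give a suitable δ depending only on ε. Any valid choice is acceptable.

Suppose ε > 0. We seek δ > 0 with 0 < |y − 1| < δ ⇒ |y^2 − 1| < ε.
Factor: y^2 − 1 = (y − 1)(y + 1), so |y^2 − 1| = |y − 1|·|y + 1|.
Restrict δ ≤ 1. Then |y − 1| < 1 gives |y| < 2, so by the triangle inequality |y + 1| ≤ 2 + 1 = 3.
Hence |y^2 − 1| ≤ 3|y − 1|, which is < ε once |y − 1| < ε/3.
Take δ = min(1, ε/3). If 0 < |y − 1| < δ then both bounds hold and |y^2 − 1| ≤ 3|y − 1| < 3·(ε/3) = ε.

δ = min(1, ε/3)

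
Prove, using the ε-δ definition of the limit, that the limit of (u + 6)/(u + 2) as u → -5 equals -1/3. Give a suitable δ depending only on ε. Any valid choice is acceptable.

Fix ε > 0. We want δ > 0 with 0 < |u + 5| < δ ⇒ |(u + 6)/(u + 2) + 1/3| < ε.
Combining over a common denominator, (u + 6)/(u + 2) + 1/3 = [(u + 6)·(-3) − 1·(u + 2)] / [(-3)·(u + 2)] = -4(u + 5) / ((-3)(u + 2)).
So |(u + 6)/(u + 2) + 1/3| = 4|u + 5| / (3·|u + 2|).
Restrict δ ≤ 3/2. Then |u + 5| < 3/2 gives |u + 2| = |(u + 5) + (-3)| ≥ 3 − 3/2 = 3/2.
Hence |(u + 6)/(u + 2) + 1/3| < 4|u + 5|/(3·(3/2)) = (8/9)|u + 5|, which is < ε once |u + 5| < (9/8)ε.
Take δ = min(3/2, (9/8)ε). Then 0 < |u + 5| < δ forces both bounds, so |(u + 6)/(u + 2) + 1/3| < ε.

δ = min(3/2, (9/8)ε)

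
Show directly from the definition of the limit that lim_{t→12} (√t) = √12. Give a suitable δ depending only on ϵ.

Let ϵ > 0. We want δ > 0 such that 0 < |t − 12| < δ implies |√t − √12| < ϵ.
Rationalise: √t − √12 = (t − 12)/(√t + √12), so |√t − √12| = |t − 12|/(√t + √12).
Restrict δ ≤ 12 so that |t − 12| < 12 forces t > 0, and then √t + √12 > √12.
Hence |√t − √12| < |t − 12|/√12, which is < ϵ once |t − 12| < √12·ϵ.
Take δ = min(12, √12·ϵ). If 0 < |t − 12| < δ then t > 0 and |√t − √12| < |t − 12|/√12 < ϵ.

δ = min(12, √12·ϵ)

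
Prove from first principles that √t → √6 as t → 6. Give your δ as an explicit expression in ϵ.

δ = min(6, √6·ϵ)

Fix ϵ > 0. We want δ > 0 such that 0 < |t − 6| < δ implies |√t − √6| < ϵ.
Rationalise: √t − √6 = (t − 6)/(√t + √6), so |√t − √6| = |t − 6|/(√t + √6).
Restrict δ ≤ 6 so that |t − 6| < 6 forces t > 0, and then √t + √6 > √6.
Hence |√t − √6| < |t − 6|/√6, which is < ϵ once |t − 6| < √6·ϵ.
Take δ = min(6, √6·ϵ). If 0 < |t − 6| < δ then t > 0 and |√t − √6| < |t − 6|/√6 < ϵ.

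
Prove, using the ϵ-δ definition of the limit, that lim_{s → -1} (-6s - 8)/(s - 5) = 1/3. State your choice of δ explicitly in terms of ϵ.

Fix ϵ > 0. We want δ > 0 with 0 < |s + 1| < δ ⇒ |(-6s - 8)/(s - 5) − (1/3)| < ϵ.
Combining over a common denominator, (-6s - 8)/(s - 5) − (1/3) = [(-6s - 8)·(-6) − (-2)·(s - 5)] / [(-6)·(s - 5)] = 38(s + 1) / ((-6)(s - 5)).
So |(-6s - 8)/(s - 5) − (1/3)| = 38|s + 1| / (6·|s − 5|).
Require δ ≤ 3, so |s − 5| ≥ |-6| − |s + 1| > 6 − 3 = 3.
Hence |(-6s - 8)/(s - 5) − (1/3)| < 38|s + 1|/(6·3) = (19/9)|s + 1|, which is < ϵ once |s + 1| < (9/19)ϵ.
Take δ = min(3, (9/19)ϵ). Then 0 < |s + 1| < δ forces both bounds, so |(-6s - 8)/(s - 5) − (1/3)| < ϵ.

δ = min(3, (9/19)ϵ)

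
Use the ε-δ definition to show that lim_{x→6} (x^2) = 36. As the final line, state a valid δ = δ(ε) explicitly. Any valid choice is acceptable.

Let ε > 0 be given. We seek δ > 0 with 0 < |x − 6| < δ ⇒ |x^2 − 36| < ε.
Factor: x^2 − 36 = (x − 6)(x + 6), so |x^2 − 36| = |x − 6|·|x + 6|.
Restrict δ ≤ 2. Then |x − 6| < 2 gives |x| < 8, so by the triangle inequality |x + 6| ≤ 8 + 6 = 14.
Hence |x^2 − 36| ≤ 14|x − 6|, which is < ε once |x − 6| < ε/14.
Take δ = min(2, ε/14). If 0 < |x − 6| < δ then both bounds hold and |x^2 − 36| ≤ 14|x − 6| < 14·(ε/14) = ε.

δ = min(2, ε/14)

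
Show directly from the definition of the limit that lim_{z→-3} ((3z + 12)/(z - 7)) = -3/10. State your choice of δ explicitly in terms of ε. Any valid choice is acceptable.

δ = min(5, (50/33)ε)

Fix ε > 0. We want δ > 0 with 0 < |z + 3| < δ ⇒ |(3z + 12)/(z - 7) + 3/10| < ε.
Combining over a common denominator, (3z + 12)/(z - 7) + 3/10 = [(3z + 12)·(-10) − 3·(z - 7)] / [(-10)·(z - 7)] = -33(z + 3) / ((-10)(z - 7)).
So |(3z + 12)/(z - 7) + 3/10| = 33|z + 3| / (10·|z − 7|).
Require δ ≤ 5, so |z − 7| ≥ |-10| − |z + 3| > 10 − 5 = 5.
Hence |(3z + 12)/(z - 7) + 3/10| < 33|z + 3|/(10·5) = (33/50)|z + 3|, which is < ε once |z + 3| < (50/33)ε.
Take δ = min(5, (50/33)ε). Then 0 < |z + 3| < δ forces both bounds, so |(3z + 12)/(z - 7) + 3/10| < ε.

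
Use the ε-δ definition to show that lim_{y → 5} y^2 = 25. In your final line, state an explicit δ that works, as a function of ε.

Let ε > 0. We seek δ > 0 with 0 < |y − 5| < δ ⇒ |y^2 − 25| < ε.
Factor: y^2 − 25 = (y − 5)(y + 5), so |y^2 − 25| = |y − 5|·|y + 5|.
Restrict δ ≤ 2. Then |y − 5| < 2 gives |y| < 7, so by the triangle inequality |y + 5| ≤ 7 + 5 = 12.
Hence |y^2 − 25| ≤ 12|y − 5|, which is < ε once |y − 5| < ε/12.
Take δ = min(2, ε/12). If 0 < |y − 5| < δ then both bounds hold and |y^2 − 25| ≤ 12|y − 5| < 12·(ε/12) = ε.

δ = min(2, ε/12)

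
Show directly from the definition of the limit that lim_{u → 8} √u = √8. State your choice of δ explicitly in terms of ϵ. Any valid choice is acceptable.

Let ϵ > 0. We want δ > 0 such that 0 < |u − 8| < δ implies |√u − √8| < ϵ.
Multiplying by the conjugate, |√u − √8| = |u − 8|/(√u + √8).
Restrict δ ≤ 8 so that |u − 8| < 8 forces u > 0, and then √u + √8 > √8.
Hence |√u − √8| < |u − 8|/√8, which is < ϵ once |u − 8| < √8·ϵ.
Take δ = min(8, √8·ϵ). If 0 < |u − 8| < δ then u > 0 and |√u − √8| < |u − 8|/√8 < ϵ.

δ = min(8, √8·ϵ)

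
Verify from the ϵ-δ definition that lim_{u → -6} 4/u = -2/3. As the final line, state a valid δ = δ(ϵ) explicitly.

Fix ϵ > 0. We seek δ > 0 such that 0 < |u + 6| < δ implies |4/u + 2/3| < ϵ.
|4/u + 2/3| = 4·|-6 − u|/(6·|u|) = 4|u + 6|/(6|u|).
Require δ ≤ 3 so that |u| > 6 − 3 = 3, hence 6|u| > 18.
Then |4/u + 2/3| < 4|u + 6|/18, which is < ϵ when |u + 6| < (9/2)ϵ.
Take δ = min(3, (9/2)ϵ). Then 0 < |u + 6| < δ gives both |u + 6| < 3 and |u + 6| < (9/2)ϵ, so |4/u + 2/3| < ϵ.

δ = min(3, (9/2)ϵ)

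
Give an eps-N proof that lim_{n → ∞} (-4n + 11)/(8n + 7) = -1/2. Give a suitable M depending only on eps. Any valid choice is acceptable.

M = (29/16)/eps

Fix eps > 0. For n ≥ 1, |(-4n + 11)/(8n + 7) + 1/2| = |116|/(8(8n + 7)) = 116/(8(8n + 7)).
Since 8n + 7 ≥ 8n for n ≥ 1, this is ≤ 116/(8·8n) = (29/16)/n.
So |(-4n + 11)/(8n + 7) + 1/2| < eps whenever n > (29/16)/eps.
Take M = (29/16)/eps. If n > M then |(-4n + 11)/(8n + 7) + 1/2| ≤ (29/16)/n < eps.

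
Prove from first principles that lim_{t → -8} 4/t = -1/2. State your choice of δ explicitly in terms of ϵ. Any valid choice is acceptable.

δ = min(4, 8ϵ)

Let ϵ > 0 be given. We seek δ > 0 such that 0 < |t + 8| < δ implies |4/t + 1/2| < ϵ.
|4/t + 1/2| = 4·|-8 − t|/(8·|t|) = 4|t + 8|/(8|t|).
Restrict δ ≤ 4. Then |t + 8| < 4 gives |t| > 4, so 8|t| > 32.
Then |4/t + 1/2| < 4|t + 8|/32, which is < ϵ when |t + 8| < 8ϵ.
Take δ = min(4, 8ϵ). Then 0 < |t + 8| < δ gives both |t + 8| < 4 and |t + 8| < 8ϵ, so |4/t + 1/2| < ϵ.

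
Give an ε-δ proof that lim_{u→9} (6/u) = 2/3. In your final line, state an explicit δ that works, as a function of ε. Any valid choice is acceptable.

δ = min(9/2, (27/4)ε)

Let ε > 0. We seek δ > 0 such that 0 < |u − 9| < δ implies |6/u − (2/3)| < ε.
|6/u − (2/3)| = 6·|9 − u|/(9·|u|) = 6|u − 9|/(9|u|).
Require δ ≤ 9/2 so that |u| > 9 − 9/2 = 9/2, hence 9|u| > 81/2.
Then |6/u − (2/3)| < 6|u − 9|/(81/2), which is < ε when |u − 9| < (27/4)ε.
Take δ = min(9/2, (27/4)ε). Then 0 < |u − 9| < δ gives both |u − 9| < 9/2 and |u − 9| < (27/4)ε, so |6/u − (2/3)| < ε.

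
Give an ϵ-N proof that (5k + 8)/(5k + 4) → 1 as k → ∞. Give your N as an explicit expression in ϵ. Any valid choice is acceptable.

Let ϵ > 0. For k ≥ 1, |(5k + 8)/(5k + 4) − 1| = |20|/(5(5k + 4)) = 20/(5(5k + 4)).
Since 5k + 4 ≥ 5k for k ≥ 1, this is ≤ 20/(5·5k) = (4/5)/k.
So |(5k + 8)/(5k + 4) − 1| < ϵ whenever k > (4/5)/ϵ.
Take N = (4/5)/ϵ. If k > N then |(5k + 8)/(5k + 4) − 1| ≤ (4/5)/k < ϵ.

N = (4/5)/ϵ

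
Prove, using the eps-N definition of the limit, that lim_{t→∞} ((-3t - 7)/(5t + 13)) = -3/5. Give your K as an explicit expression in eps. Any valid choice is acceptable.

K = (4/25)/eps

Let eps > 0. We seek K > 0 such that t > K implies |(-3t - 7)/(5t + 13) + 3/5| < eps.
(-3t - 7)/(5t + 13) + 3/5 = (5(-3t - 7) − (-3)(5t + 13)) / (5(5t + 13)) = 4/(5(5t + 13)).
For t > 0 we have 5t + 13 > 5t, so |(-3t - 7)/(5t + 13) + 3/5| = 4/(5(5t + 13)) < 4/(5·5t) = (4/25)/t.
Thus |(-3t - 7)/(5t + 13) + 3/5| < eps whenever t > (4/25)/eps.
Take K = (4/25)/eps. If t > K then |(-3t - 7)/(5t + 13) + 3/5| < (4/25)/t < eps.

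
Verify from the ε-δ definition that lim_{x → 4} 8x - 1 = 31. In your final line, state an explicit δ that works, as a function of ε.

δ = ε/8

Suppose ε > 0. We need δ > 0 so that 0 < |x − 4| < δ implies |(8x - 1) − 31| < ε.
|(8x - 1) − 31| = |8x - 32| = 8|x − 4|.
So 8|x − 4| < ε exactly when |x − 4| < ε/8.
Choosing δ = ε/8 gives |(8x - 1) − 31| = 8|x − 4| < ε whenever |x − 4| < δ.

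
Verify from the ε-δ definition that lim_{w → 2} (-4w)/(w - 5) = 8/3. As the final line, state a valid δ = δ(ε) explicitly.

δ = min(3/2, (9/40)ε)

Let ε > 0 be given. We want δ > 0 with 0 < |w − 2| < δ ⇒ |(-4w)/(w - 5) − (8/3)| < ε.
Combining over a common denominator, (-4w)/(w - 5) − (8/3) = [(-4w)·(-3) − (-8)·(w - 5)] / [(-3)·(w - 5)] = 20(w − 2) / ((-3)(w - 5)).
So |(-4w)/(w - 5) − (8/3)| = 20|w − 2| / (3·|w − 5|).
Require δ ≤ 3/2, so |w − 5| ≥ |-3| − |w − 2| > 3 − 3/2 = 3/2.
Hence |(-4w)/(w - 5) − (8/3)| < 20|w − 2|/(3·(3/2)) = (40/9)|w − 2|, which is < ε once |w − 2| < (9/40)ε.
Take δ = min(3/2, (9/40)ε). Then 0 < |w − 2| < δ forces both bounds, so |(-4w)/(w - 5) − (8/3)| < ε.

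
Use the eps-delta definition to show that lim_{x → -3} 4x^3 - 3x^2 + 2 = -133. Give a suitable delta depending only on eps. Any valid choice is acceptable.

delta = min(1, eps/169)

Let eps > 0. We want delta > 0 such that 0 < |x + 3| < delta implies |(4x^3 - 3x^2 + 2) + 133| < eps.
(4x^3 - 3x^2 + 2) + 133 = 4x^3 - 3x^2 + 135 = (x + 3)(4x^2 - 15x + 45).
So |(4x^3 - 3x^2 + 2) + 133| = |x + 3|·|4x^2 - 15x + 45|.
Require delta ≤ 1. Then |x + 3| < 1 gives |x| < 4, and by the triangle inequality |4x^2 - 15x + 45| ≤ 4·4^2 + 15·4 + 45 = 169.
Hence |(4x^3 - 3x^2 + 2) + 133| ≤ 169|x + 3| < eps provided |x + 3| < eps/169.
Choosing delta = min(1, eps/169) ensures both conditions, hence |(4x^3 - 3x^2 + 2) + 133| < eps.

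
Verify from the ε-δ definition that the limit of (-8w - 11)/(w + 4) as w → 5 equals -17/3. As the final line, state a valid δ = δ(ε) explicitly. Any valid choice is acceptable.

Let ε > 0 be given. We want δ > 0 with 0 < |w − 5| < δ ⇒ |(-8w - 11)/(w + 4) + 17/3| < ε.
Combining over a common denominator, (-8w - 11)/(w + 4) + 17/3 = [(-8w - 11)·9 − (-51)·(w + 4)] / [9·(w + 4)] = -21(w − 5) / (9(w + 4)).
So |(-8w - 11)/(w + 4) + 17/3| = 21|w − 5| / (9·|w + 4|).
Restrict δ ≤ 9/2. Then |w − 5| < 9/2 gives |w + 4| = |(w − 5) + 9| ≥ 9 − 9/2 = 9/2.
Hence |(-8w - 11)/(w + 4) + 17/3| < 21|w − 5|/(9·(9/2)) = (14/27)|w − 5|, which is < ε once |w − 5| < (27/14)ε.
Take δ = min(9/2, (27/14)ε). Then 0 < |w − 5| < δ forces both bounds, so |(-8w - 11)/(w + 4) + 17/3| < ε.

δ = min(9/2, (27/14)ε)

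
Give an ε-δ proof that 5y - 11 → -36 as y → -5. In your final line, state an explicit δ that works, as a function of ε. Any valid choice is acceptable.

Fix ε > 0. We need δ > 0 so that 0 < |y + 5| < δ implies |(5y - 11) + 36| < ε.
Since (5y - 11) + 36 = 5(y + 5), we have |(5y - 11) + 36| = 5|y + 5|.
So 5|y + 5| < ε exactly when |y + 5| < ε/5.
Take δ = ε/5. If 0 < |y + 5| < δ then |(5y - 11) + 36| = 5|y + 5| < 5·(ε/5) = ε.

δ = ε/5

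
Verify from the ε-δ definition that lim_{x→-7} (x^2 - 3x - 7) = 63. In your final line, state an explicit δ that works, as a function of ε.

Suppose ε > 0. We want δ > 0 such that 0 < |x + 7| < δ implies |(x^2 - 3x - 7) − 63| < ε.
(x^2 - 3x - 7) − 63 = x^2 - 3x - 70 = (x + 7)(x - 10).
So |(x^2 - 3x - 7) − 63| = |x + 7|·|x - 10|.
Require δ ≤ 1. Then |x + 7| < 1 gives |x| < 8, and by the triangle inequality |x - 10| ≤ 8 + 10 = 18.
Hence |(x^2 - 3x - 7) − 63| ≤ 18|x + 7| < ε provided |x + 7| < ε/18.
Take δ = min(1, ε/18). Then 0 < |x + 7| < δ gives both |x + 7| < 1 and |x + 7| < ε/18, so |(x^2 - 3x - 7) − 63| < ε.

δ = min(1, ε/18)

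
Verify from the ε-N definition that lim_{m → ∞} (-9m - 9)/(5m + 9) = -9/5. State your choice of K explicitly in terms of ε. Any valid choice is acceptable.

K = (36/25)/ε

Let ε > 0. For m ≥ 1, |(-9m - 9)/(5m + 9) + 9/5| = |36|/(5(5m + 9)) = 36/(5(5m + 9)).
Since 5m + 9 ≥ 5m for m ≥ 1, this is ≤ 36/(5·5m) = (36/25)/m.
So |(-9m - 9)/(5m + 9) + 9/5| < ε whenever m > (36/25)/ε.
Take K = (36/25)/ε. If m > K then |(-9m - 9)/(5m + 9) + 9/5| ≤ (36/25)/m < ε.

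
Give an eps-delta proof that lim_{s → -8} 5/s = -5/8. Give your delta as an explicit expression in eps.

delta = min(4, (32/5)eps)

Suppose eps > 0. We seek delta > 0 such that 0 < |s + 8| < delta implies |5/s + 5/8| < eps.
|5/s + 5/8| = 5·|-8 − s|/(8·|s|) = 5|s + 8|/(8|s|).
Require delta ≤ 4 so that |s| > 8 − 4 = 4, hence 8|s| > 32.
Then |5/s + 5/8| < 5|s + 8|/32, which is < eps when |s + 8| < (32/5)eps.
Take delta = min(4, (32/5)eps). Then 0 < |s + 8| < delta gives both |s + 8| < 4 and |s + 8| < (32/5)eps, so |5/s + 5/8| < eps.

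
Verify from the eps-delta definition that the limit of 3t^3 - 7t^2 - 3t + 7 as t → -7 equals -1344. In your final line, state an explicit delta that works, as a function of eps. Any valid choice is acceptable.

Let eps > 0. We want delta > 0 such that 0 < |t + 7| < delta implies |(3t^3 - 7t^2 - 3t + 7) + 1344| < eps.
(3t^3 - 7t^2 - 3t + 7) + 1344 = 3t^3 - 7t^2 - 3t + 1351 = (t + 7)(3t^2 - 28t + 193).
So |(3t^3 - 7t^2 - 3t + 7) + 1344| = |t + 7|·|3t^2 - 28t + 193|.
Require delta ≤ 1. Then |t + 7| < 1 gives |t| < 8, and by the triangle inequality |3t^2 - 28t + 193| ≤ 3·8^2 + 28·8 + 193 = 609.
Hence |(3t^3 - 7t^2 - 3t + 7) + 1344| ≤ 609|t + 7| < eps provided |t + 7| < eps/609.
Take delta = min(1, eps/609). Then 0 < |t + 7| < delta gives both |t + 7| < 1 and |t + 7| < eps/609, so |(3t^3 - 7t^2 - 3t + 7) + 1344| < eps.

delta = min(1, eps/609)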